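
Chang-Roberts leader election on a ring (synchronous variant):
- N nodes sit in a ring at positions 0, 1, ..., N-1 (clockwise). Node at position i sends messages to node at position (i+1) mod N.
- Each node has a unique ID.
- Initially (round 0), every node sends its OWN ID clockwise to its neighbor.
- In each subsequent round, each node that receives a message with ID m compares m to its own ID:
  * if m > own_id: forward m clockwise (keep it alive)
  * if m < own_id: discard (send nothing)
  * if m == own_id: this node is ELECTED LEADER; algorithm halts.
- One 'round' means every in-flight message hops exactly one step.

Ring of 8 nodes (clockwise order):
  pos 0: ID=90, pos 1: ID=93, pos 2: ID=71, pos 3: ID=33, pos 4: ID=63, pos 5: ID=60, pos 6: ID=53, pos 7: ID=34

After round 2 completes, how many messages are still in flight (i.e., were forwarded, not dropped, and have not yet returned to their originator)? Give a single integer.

Answer: 4

Derivation:
Round 1: pos1(id93) recv 90: drop; pos2(id71) recv 93: fwd; pos3(id33) recv 71: fwd; pos4(id63) recv 33: drop; pos5(id60) recv 63: fwd; pos6(id53) recv 60: fwd; pos7(id34) recv 53: fwd; pos0(id90) recv 34: drop
Round 2: pos3(id33) recv 93: fwd; pos4(id63) recv 71: fwd; pos6(id53) recv 63: fwd; pos7(id34) recv 60: fwd; pos0(id90) recv 53: drop
After round 2: 4 messages still in flight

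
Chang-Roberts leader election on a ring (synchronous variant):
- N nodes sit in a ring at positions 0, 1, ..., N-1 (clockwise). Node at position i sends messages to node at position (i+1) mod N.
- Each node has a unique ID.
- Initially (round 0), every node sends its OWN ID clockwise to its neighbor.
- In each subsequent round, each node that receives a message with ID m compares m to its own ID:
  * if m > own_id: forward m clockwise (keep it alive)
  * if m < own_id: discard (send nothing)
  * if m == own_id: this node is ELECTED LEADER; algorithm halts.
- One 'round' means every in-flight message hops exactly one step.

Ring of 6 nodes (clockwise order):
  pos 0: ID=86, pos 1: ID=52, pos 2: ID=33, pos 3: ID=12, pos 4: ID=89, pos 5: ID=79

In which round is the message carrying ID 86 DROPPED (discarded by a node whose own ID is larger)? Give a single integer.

Answer: 4

Derivation:
Round 1: pos1(id52) recv 86: fwd; pos2(id33) recv 52: fwd; pos3(id12) recv 33: fwd; pos4(id89) recv 12: drop; pos5(id79) recv 89: fwd; pos0(id86) recv 79: drop
Round 2: pos2(id33) recv 86: fwd; pos3(id12) recv 52: fwd; pos4(id89) recv 33: drop; pos0(id86) recv 89: fwd
Round 3: pos3(id12) recv 86: fwd; pos4(id89) recv 52: drop; pos1(id52) recv 89: fwd
Round 4: pos4(id89) recv 86: drop; pos2(id33) recv 89: fwd
Round 5: pos3(id12) recv 89: fwd
Round 6: pos4(id89) recv 89: ELECTED
Message ID 86 originates at pos 0; dropped at pos 4 in round 4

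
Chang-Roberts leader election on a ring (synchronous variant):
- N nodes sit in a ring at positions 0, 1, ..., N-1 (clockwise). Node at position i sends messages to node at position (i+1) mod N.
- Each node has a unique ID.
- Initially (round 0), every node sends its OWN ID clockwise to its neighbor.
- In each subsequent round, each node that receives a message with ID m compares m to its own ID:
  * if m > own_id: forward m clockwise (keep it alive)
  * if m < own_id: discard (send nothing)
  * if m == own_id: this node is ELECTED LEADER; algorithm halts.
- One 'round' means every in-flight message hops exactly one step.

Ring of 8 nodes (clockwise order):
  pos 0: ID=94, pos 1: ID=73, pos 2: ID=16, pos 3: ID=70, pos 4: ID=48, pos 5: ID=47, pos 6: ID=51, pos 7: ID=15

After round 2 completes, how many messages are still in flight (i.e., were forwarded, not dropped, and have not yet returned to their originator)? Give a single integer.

Round 1: pos1(id73) recv 94: fwd; pos2(id16) recv 73: fwd; pos3(id70) recv 16: drop; pos4(id48) recv 70: fwd; pos5(id47) recv 48: fwd; pos6(id51) recv 47: drop; pos7(id15) recv 51: fwd; pos0(id94) recv 15: drop
Round 2: pos2(id16) recv 94: fwd; pos3(id70) recv 73: fwd; pos5(id47) recv 70: fwd; pos6(id51) recv 48: drop; pos0(id94) recv 51: drop
After round 2: 3 messages still in flight

Answer: 3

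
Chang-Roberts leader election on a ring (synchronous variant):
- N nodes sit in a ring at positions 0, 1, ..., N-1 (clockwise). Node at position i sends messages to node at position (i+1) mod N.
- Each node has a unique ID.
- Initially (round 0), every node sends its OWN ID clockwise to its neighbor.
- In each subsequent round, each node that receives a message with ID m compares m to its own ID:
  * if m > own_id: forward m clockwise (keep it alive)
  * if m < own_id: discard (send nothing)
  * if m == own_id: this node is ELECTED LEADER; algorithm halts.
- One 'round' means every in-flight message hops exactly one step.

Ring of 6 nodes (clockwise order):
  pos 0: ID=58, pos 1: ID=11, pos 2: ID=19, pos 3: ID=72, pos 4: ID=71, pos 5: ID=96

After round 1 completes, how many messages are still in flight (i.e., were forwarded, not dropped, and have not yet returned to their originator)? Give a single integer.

Round 1: pos1(id11) recv 58: fwd; pos2(id19) recv 11: drop; pos3(id72) recv 19: drop; pos4(id71) recv 72: fwd; pos5(id96) recv 71: drop; pos0(id58) recv 96: fwd
After round 1: 3 messages still in flight

Answer: 3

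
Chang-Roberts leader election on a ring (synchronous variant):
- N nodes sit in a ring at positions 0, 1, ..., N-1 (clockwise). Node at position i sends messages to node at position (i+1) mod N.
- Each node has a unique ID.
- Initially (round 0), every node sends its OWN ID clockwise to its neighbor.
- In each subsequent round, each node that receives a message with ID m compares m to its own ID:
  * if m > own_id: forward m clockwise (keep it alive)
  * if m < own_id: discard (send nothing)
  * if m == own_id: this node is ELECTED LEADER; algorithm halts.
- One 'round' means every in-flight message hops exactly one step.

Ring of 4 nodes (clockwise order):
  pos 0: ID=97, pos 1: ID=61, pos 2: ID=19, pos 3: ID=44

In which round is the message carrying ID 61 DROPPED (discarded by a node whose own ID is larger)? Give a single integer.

Answer: 3

Derivation:
Round 1: pos1(id61) recv 97: fwd; pos2(id19) recv 61: fwd; pos3(id44) recv 19: drop; pos0(id97) recv 44: drop
Round 2: pos2(id19) recv 97: fwd; pos3(id44) recv 61: fwd
Round 3: pos3(id44) recv 97: fwd; pos0(id97) recv 61: drop
Round 4: pos0(id97) recv 97: ELECTED
Message ID 61 originates at pos 1; dropped at pos 0 in round 3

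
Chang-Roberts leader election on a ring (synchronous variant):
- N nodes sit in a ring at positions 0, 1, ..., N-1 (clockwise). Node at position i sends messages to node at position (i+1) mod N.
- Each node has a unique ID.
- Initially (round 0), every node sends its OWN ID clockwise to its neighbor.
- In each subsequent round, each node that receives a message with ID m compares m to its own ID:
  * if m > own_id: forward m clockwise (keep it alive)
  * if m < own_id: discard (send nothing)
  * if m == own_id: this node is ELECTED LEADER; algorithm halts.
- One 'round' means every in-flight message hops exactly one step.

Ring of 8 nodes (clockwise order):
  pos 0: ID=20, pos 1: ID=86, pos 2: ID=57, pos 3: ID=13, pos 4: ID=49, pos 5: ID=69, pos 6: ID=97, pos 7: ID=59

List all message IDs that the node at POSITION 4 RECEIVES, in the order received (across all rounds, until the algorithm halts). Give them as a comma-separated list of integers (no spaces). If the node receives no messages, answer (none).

Round 1: pos1(id86) recv 20: drop; pos2(id57) recv 86: fwd; pos3(id13) recv 57: fwd; pos4(id49) recv 13: drop; pos5(id69) recv 49: drop; pos6(id97) recv 69: drop; pos7(id59) recv 97: fwd; pos0(id20) recv 59: fwd
Round 2: pos3(id13) recv 86: fwd; pos4(id49) recv 57: fwd; pos0(id20) recv 97: fwd; pos1(id86) recv 59: drop
Round 3: pos4(id49) recv 86: fwd; pos5(id69) recv 57: drop; pos1(id86) recv 97: fwd
Round 4: pos5(id69) recv 86: fwd; pos2(id57) recv 97: fwd
Round 5: pos6(id97) recv 86: drop; pos3(id13) recv 97: fwd
Round 6: pos4(id49) recv 97: fwd
Round 7: pos5(id69) recv 97: fwd
Round 8: pos6(id97) recv 97: ELECTED

Answer: 13,57,86,97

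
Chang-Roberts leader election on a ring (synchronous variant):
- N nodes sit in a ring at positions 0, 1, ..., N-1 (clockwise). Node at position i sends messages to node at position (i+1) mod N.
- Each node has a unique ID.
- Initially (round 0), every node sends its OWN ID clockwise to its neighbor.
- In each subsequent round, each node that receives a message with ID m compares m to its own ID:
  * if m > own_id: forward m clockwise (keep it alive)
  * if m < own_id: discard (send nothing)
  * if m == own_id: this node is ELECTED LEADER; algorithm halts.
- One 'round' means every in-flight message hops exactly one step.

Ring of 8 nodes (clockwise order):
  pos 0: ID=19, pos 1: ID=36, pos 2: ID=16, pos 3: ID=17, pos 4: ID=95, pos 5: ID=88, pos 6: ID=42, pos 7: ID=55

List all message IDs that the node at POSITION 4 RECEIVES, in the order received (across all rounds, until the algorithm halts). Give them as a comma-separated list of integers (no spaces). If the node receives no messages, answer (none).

Answer: 17,36,55,88,95

Derivation:
Round 1: pos1(id36) recv 19: drop; pos2(id16) recv 36: fwd; pos3(id17) recv 16: drop; pos4(id95) recv 17: drop; pos5(id88) recv 95: fwd; pos6(id42) recv 88: fwd; pos7(id55) recv 42: drop; pos0(id19) recv 55: fwd
Round 2: pos3(id17) recv 36: fwd; pos6(id42) recv 95: fwd; pos7(id55) recv 88: fwd; pos1(id36) recv 55: fwd
Round 3: pos4(id95) recv 36: drop; pos7(id55) recv 95: fwd; pos0(id19) recv 88: fwd; pos2(id16) recv 55: fwd
Round 4: pos0(id19) recv 95: fwd; pos1(id36) recv 88: fwd; pos3(id17) recv 55: fwd
Round 5: pos1(id36) recv 95: fwd; pos2(id16) recv 88: fwd; pos4(id95) recv 55: drop
Round 6: pos2(id16) recv 95: fwd; pos3(id17) recv 88: fwd
Round 7: pos3(id17) recv 95: fwd; pos4(id95) recv 88: drop
Round 8: pos4(id95) recv 95: ELECTED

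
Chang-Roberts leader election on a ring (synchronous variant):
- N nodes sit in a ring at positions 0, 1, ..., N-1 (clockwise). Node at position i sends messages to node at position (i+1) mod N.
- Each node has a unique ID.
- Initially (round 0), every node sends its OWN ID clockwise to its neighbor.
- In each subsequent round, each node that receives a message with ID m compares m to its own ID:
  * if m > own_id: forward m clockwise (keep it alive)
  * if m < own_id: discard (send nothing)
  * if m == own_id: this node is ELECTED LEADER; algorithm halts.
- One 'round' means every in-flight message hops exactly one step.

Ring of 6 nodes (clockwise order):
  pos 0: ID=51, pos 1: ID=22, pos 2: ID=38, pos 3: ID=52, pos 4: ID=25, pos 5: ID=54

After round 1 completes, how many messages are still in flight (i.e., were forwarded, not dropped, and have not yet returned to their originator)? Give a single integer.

Round 1: pos1(id22) recv 51: fwd; pos2(id38) recv 22: drop; pos3(id52) recv 38: drop; pos4(id25) recv 52: fwd; pos5(id54) recv 25: drop; pos0(id51) recv 54: fwd
After round 1: 3 messages still in flight

Answer: 3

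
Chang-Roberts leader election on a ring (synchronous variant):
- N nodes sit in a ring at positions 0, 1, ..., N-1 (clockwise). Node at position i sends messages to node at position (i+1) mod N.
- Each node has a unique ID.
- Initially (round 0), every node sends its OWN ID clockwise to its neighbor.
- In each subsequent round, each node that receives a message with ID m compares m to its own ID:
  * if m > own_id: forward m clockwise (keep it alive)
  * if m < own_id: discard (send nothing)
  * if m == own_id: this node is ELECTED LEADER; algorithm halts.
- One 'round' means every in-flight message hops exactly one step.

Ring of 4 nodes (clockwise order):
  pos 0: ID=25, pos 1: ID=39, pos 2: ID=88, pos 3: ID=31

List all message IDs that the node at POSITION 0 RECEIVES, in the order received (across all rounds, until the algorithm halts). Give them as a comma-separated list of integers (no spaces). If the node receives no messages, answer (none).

Round 1: pos1(id39) recv 25: drop; pos2(id88) recv 39: drop; pos3(id31) recv 88: fwd; pos0(id25) recv 31: fwd
Round 2: pos0(id25) recv 88: fwd; pos1(id39) recv 31: drop
Round 3: pos1(id39) recv 88: fwd
Round 4: pos2(id88) recv 88: ELECTED

Answer: 31,88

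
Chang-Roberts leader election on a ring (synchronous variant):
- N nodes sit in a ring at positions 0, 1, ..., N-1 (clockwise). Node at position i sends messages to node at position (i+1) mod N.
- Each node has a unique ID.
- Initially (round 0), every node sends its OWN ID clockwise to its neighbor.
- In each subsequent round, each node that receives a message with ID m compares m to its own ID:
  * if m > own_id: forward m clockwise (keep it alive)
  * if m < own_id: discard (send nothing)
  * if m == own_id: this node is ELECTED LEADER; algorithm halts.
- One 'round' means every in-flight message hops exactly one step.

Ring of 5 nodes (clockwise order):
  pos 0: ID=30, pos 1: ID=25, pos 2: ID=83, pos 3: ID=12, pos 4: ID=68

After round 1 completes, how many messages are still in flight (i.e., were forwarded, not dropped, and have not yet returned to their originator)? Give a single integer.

Round 1: pos1(id25) recv 30: fwd; pos2(id83) recv 25: drop; pos3(id12) recv 83: fwd; pos4(id68) recv 12: drop; pos0(id30) recv 68: fwd
After round 1: 3 messages still in flight

Answer: 3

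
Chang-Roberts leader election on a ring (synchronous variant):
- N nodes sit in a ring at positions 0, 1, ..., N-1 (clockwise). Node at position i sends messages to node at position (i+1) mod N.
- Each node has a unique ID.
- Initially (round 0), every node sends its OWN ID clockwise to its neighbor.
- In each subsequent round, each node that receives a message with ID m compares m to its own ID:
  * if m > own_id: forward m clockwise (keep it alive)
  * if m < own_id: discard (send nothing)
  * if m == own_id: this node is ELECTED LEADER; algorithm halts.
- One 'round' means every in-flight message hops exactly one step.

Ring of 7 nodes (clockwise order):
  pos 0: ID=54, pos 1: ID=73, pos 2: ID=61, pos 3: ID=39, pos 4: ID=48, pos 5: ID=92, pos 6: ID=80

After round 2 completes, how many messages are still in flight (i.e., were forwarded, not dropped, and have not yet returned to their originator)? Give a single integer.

Round 1: pos1(id73) recv 54: drop; pos2(id61) recv 73: fwd; pos3(id39) recv 61: fwd; pos4(id48) recv 39: drop; pos5(id92) recv 48: drop; pos6(id80) recv 92: fwd; pos0(id54) recv 80: fwd
Round 2: pos3(id39) recv 73: fwd; pos4(id48) recv 61: fwd; pos0(id54) recv 92: fwd; pos1(id73) recv 80: fwd
After round 2: 4 messages still in flight

Answer: 4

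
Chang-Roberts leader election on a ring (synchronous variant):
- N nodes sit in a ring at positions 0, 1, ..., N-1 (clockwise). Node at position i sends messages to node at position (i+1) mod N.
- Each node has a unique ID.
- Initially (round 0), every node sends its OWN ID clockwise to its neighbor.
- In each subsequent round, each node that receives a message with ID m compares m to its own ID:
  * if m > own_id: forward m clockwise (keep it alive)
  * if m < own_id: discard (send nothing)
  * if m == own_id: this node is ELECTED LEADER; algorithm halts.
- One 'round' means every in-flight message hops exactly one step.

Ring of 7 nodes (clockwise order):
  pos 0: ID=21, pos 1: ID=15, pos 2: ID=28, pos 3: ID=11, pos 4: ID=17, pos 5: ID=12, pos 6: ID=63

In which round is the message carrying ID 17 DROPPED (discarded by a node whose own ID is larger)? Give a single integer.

Round 1: pos1(id15) recv 21: fwd; pos2(id28) recv 15: drop; pos3(id11) recv 28: fwd; pos4(id17) recv 11: drop; pos5(id12) recv 17: fwd; pos6(id63) recv 12: drop; pos0(id21) recv 63: fwd
Round 2: pos2(id28) recv 21: drop; pos4(id17) recv 28: fwd; pos6(id63) recv 17: drop; pos1(id15) recv 63: fwd
Round 3: pos5(id12) recv 28: fwd; pos2(id28) recv 63: fwd
Round 4: pos6(id63) recv 28: drop; pos3(id11) recv 63: fwd
Round 5: pos4(id17) recv 63: fwd
Round 6: pos5(id12) recv 63: fwd
Round 7: pos6(id63) recv 63: ELECTED
Message ID 17 originates at pos 4; dropped at pos 6 in round 2

Answer: 2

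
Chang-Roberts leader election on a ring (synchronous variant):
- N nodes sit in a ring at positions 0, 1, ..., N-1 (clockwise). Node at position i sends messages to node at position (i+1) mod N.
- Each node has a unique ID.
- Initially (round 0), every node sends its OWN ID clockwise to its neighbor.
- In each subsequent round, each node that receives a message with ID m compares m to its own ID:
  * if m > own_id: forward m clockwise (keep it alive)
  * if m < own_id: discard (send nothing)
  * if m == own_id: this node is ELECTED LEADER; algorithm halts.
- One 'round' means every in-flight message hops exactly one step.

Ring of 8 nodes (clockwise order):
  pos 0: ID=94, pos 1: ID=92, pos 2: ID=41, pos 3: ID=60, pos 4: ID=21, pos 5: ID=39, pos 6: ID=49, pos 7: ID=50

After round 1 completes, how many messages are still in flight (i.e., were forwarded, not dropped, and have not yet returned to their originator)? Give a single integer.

Round 1: pos1(id92) recv 94: fwd; pos2(id41) recv 92: fwd; pos3(id60) recv 41: drop; pos4(id21) recv 60: fwd; pos5(id39) recv 21: drop; pos6(id49) recv 39: drop; pos7(id50) recv 49: drop; pos0(id94) recv 50: drop
After round 1: 3 messages still in flight

Answer: 3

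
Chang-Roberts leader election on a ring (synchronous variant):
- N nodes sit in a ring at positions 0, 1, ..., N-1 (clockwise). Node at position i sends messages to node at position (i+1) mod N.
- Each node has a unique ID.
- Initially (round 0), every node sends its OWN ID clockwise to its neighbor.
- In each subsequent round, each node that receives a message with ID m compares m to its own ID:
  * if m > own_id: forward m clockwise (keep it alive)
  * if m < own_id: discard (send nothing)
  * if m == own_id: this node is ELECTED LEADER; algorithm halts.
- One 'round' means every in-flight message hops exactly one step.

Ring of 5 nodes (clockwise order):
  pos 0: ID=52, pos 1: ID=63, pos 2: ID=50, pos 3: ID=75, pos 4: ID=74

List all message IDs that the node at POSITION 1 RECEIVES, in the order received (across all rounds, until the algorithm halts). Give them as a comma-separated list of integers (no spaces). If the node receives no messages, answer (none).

Answer: 52,74,75

Derivation:
Round 1: pos1(id63) recv 52: drop; pos2(id50) recv 63: fwd; pos3(id75) recv 50: drop; pos4(id74) recv 75: fwd; pos0(id52) recv 74: fwd
Round 2: pos3(id75) recv 63: drop; pos0(id52) recv 75: fwd; pos1(id63) recv 74: fwd
Round 3: pos1(id63) recv 75: fwd; pos2(id50) recv 74: fwd
Round 4: pos2(id50) recv 75: fwd; pos3(id75) recv 74: drop
Round 5: pos3(id75) recv 75: ELECTED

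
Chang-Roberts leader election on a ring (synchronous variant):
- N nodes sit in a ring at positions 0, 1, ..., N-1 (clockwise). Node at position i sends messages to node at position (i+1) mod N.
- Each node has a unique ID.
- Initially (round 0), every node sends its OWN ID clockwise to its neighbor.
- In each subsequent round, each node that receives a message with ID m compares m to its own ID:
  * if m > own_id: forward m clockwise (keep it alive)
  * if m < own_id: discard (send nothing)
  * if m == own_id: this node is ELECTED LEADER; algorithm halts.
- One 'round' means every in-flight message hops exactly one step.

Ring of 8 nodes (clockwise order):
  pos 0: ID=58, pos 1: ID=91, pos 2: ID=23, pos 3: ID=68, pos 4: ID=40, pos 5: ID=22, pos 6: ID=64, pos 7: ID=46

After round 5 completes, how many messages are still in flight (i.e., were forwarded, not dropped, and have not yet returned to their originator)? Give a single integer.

Answer: 2

Derivation:
Round 1: pos1(id91) recv 58: drop; pos2(id23) recv 91: fwd; pos3(id68) recv 23: drop; pos4(id40) recv 68: fwd; pos5(id22) recv 40: fwd; pos6(id64) recv 22: drop; pos7(id46) recv 64: fwd; pos0(id58) recv 46: drop
Round 2: pos3(id68) recv 91: fwd; pos5(id22) recv 68: fwd; pos6(id64) recv 40: drop; pos0(id58) recv 64: fwd
Round 3: pos4(id40) recv 91: fwd; pos6(id64) recv 68: fwd; pos1(id91) recv 64: drop
Round 4: pos5(id22) recv 91: fwd; pos7(id46) recv 68: fwd
Round 5: pos6(id64) recv 91: fwd; pos0(id58) recv 68: fwd
After round 5: 2 messages still in flight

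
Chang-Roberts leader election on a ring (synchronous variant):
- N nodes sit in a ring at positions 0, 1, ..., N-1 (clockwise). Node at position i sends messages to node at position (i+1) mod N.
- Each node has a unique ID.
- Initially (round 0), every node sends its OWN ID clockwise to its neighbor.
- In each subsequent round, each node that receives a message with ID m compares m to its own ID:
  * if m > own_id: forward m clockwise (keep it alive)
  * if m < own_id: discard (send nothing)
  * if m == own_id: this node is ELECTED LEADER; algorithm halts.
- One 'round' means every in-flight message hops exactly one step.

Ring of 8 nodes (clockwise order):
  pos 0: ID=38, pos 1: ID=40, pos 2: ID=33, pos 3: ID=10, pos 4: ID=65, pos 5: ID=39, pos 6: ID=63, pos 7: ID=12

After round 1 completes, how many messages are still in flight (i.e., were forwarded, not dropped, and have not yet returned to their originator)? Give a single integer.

Round 1: pos1(id40) recv 38: drop; pos2(id33) recv 40: fwd; pos3(id10) recv 33: fwd; pos4(id65) recv 10: drop; pos5(id39) recv 65: fwd; pos6(id63) recv 39: drop; pos7(id12) recv 63: fwd; pos0(id38) recv 12: drop
After round 1: 4 messages still in flight

Answer: 4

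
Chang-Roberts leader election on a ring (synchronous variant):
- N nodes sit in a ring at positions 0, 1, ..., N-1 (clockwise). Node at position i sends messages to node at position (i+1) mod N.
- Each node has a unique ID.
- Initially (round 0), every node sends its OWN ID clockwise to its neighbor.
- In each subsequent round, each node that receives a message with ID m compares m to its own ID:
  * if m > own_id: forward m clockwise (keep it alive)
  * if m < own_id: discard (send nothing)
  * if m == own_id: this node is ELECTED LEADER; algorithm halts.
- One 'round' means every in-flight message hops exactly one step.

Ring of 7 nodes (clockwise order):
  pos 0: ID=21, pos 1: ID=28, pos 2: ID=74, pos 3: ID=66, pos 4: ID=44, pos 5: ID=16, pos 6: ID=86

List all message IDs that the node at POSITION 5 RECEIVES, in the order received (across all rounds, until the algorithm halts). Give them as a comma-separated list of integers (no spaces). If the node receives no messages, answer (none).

Round 1: pos1(id28) recv 21: drop; pos2(id74) recv 28: drop; pos3(id66) recv 74: fwd; pos4(id44) recv 66: fwd; pos5(id16) recv 44: fwd; pos6(id86) recv 16: drop; pos0(id21) recv 86: fwd
Round 2: pos4(id44) recv 74: fwd; pos5(id16) recv 66: fwd; pos6(id86) recv 44: drop; pos1(id28) recv 86: fwd
Round 3: pos5(id16) recv 74: fwd; pos6(id86) recv 66: drop; pos2(id74) recv 86: fwd
Round 4: pos6(id86) recv 74: drop; pos3(id66) recv 86: fwd
Round 5: pos4(id44) recv 86: fwd
Round 6: pos5(id16) recv 86: fwd
Round 7: pos6(id86) recv 86: ELECTED

Answer: 44,66,74,86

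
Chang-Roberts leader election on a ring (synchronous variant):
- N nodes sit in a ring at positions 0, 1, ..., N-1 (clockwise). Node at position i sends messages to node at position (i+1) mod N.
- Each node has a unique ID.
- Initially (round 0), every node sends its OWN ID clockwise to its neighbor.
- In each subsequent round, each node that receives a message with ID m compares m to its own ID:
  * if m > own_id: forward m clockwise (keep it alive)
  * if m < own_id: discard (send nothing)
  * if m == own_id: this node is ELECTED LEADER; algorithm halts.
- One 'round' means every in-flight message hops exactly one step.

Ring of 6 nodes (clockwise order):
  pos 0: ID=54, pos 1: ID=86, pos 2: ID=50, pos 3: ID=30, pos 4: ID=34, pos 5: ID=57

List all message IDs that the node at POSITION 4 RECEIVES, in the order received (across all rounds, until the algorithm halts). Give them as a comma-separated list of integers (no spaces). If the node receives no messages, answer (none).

Answer: 30,50,86

Derivation:
Round 1: pos1(id86) recv 54: drop; pos2(id50) recv 86: fwd; pos3(id30) recv 50: fwd; pos4(id34) recv 30: drop; pos5(id57) recv 34: drop; pos0(id54) recv 57: fwd
Round 2: pos3(id30) recv 86: fwd; pos4(id34) recv 50: fwd; pos1(id86) recv 57: drop
Round 3: pos4(id34) recv 86: fwd; pos5(id57) recv 50: drop
Round 4: pos5(id57) recv 86: fwd
Round 5: pos0(id54) recv 86: fwd
Round 6: pos1(id86) recv 86: ELECTED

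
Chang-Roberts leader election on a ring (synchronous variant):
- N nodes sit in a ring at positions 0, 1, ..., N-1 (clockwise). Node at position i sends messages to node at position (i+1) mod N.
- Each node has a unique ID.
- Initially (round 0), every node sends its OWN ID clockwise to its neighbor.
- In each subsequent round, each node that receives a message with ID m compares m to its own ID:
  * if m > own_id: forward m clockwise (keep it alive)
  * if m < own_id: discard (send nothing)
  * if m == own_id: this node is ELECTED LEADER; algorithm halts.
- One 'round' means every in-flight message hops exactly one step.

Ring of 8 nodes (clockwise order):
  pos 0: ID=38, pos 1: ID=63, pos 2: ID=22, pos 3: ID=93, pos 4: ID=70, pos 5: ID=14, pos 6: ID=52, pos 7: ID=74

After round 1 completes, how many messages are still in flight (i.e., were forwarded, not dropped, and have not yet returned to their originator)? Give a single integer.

Round 1: pos1(id63) recv 38: drop; pos2(id22) recv 63: fwd; pos3(id93) recv 22: drop; pos4(id70) recv 93: fwd; pos5(id14) recv 70: fwd; pos6(id52) recv 14: drop; pos7(id74) recv 52: drop; pos0(id38) recv 74: fwd
After round 1: 4 messages still in flight

Answer: 4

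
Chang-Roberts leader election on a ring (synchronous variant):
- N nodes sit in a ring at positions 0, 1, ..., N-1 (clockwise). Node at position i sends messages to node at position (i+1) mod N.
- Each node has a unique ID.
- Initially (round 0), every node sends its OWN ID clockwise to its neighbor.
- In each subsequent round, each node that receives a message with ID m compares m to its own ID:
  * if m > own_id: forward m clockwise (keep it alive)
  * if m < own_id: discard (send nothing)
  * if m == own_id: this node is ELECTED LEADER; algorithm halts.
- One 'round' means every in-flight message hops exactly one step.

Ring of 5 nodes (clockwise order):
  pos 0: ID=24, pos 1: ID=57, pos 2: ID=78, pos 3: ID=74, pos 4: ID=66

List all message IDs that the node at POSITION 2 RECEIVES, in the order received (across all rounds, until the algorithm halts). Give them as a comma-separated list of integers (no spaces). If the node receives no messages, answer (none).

Answer: 57,66,74,78

Derivation:
Round 1: pos1(id57) recv 24: drop; pos2(id78) recv 57: drop; pos3(id74) recv 78: fwd; pos4(id66) recv 74: fwd; pos0(id24) recv 66: fwd
Round 2: pos4(id66) recv 78: fwd; pos0(id24) recv 74: fwd; pos1(id57) recv 66: fwd
Round 3: pos0(id24) recv 78: fwd; pos1(id57) recv 74: fwd; pos2(id78) recv 66: drop
Round 4: pos1(id57) recv 78: fwd; pos2(id78) recv 74: drop
Round 5: pos2(id78) recv 78: ELECTED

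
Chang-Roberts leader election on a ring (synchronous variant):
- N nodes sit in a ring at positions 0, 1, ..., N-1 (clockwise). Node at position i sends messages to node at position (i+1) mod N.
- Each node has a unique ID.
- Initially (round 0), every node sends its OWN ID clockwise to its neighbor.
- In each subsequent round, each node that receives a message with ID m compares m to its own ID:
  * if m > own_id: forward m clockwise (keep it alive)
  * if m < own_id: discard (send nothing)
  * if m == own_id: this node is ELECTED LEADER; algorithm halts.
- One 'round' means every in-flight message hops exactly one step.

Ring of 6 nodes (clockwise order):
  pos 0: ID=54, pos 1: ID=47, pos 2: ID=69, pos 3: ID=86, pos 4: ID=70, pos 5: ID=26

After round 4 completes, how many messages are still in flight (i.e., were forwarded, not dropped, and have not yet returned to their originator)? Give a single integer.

Answer: 2

Derivation:
Round 1: pos1(id47) recv 54: fwd; pos2(id69) recv 47: drop; pos3(id86) recv 69: drop; pos4(id70) recv 86: fwd; pos5(id26) recv 70: fwd; pos0(id54) recv 26: drop
Round 2: pos2(id69) recv 54: drop; pos5(id26) recv 86: fwd; pos0(id54) recv 70: fwd
Round 3: pos0(id54) recv 86: fwd; pos1(id47) recv 70: fwd
Round 4: pos1(id47) recv 86: fwd; pos2(id69) recv 70: fwd
After round 4: 2 messages still in flight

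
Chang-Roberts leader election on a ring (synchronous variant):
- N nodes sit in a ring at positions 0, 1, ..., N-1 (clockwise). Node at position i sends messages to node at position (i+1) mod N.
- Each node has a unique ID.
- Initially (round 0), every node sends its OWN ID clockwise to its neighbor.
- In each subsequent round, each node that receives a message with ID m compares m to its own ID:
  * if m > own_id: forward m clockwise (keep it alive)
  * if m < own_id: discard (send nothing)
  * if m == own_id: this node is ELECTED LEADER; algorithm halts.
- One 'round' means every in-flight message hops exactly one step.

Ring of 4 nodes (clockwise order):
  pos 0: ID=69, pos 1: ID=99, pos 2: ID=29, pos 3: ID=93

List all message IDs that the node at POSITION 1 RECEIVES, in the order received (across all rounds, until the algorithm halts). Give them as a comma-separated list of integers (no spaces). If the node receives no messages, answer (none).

Round 1: pos1(id99) recv 69: drop; pos2(id29) recv 99: fwd; pos3(id93) recv 29: drop; pos0(id69) recv 93: fwd
Round 2: pos3(id93) recv 99: fwd; pos1(id99) recv 93: drop
Round 3: pos0(id69) recv 99: fwd
Round 4: pos1(id99) recv 99: ELECTED

Answer: 69,93,99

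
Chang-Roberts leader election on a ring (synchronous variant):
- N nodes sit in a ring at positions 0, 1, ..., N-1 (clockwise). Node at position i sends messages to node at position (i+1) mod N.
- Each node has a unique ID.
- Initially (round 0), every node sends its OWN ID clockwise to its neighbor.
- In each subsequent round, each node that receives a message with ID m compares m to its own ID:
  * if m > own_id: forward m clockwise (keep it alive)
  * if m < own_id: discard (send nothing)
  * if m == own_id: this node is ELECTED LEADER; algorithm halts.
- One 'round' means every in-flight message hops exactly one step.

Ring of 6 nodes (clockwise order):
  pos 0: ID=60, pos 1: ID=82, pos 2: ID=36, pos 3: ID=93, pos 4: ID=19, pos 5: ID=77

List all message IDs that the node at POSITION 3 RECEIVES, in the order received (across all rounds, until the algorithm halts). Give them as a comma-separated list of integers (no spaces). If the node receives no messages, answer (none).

Round 1: pos1(id82) recv 60: drop; pos2(id36) recv 82: fwd; pos3(id93) recv 36: drop; pos4(id19) recv 93: fwd; pos5(id77) recv 19: drop; pos0(id60) recv 77: fwd
Round 2: pos3(id93) recv 82: drop; pos5(id77) recv 93: fwd; pos1(id82) recv 77: drop
Round 3: pos0(id60) recv 93: fwd
Round 4: pos1(id82) recv 93: fwd
Round 5: pos2(id36) recv 93: fwd
Round 6: pos3(id93) recv 93: ELECTED

Answer: 36,82,93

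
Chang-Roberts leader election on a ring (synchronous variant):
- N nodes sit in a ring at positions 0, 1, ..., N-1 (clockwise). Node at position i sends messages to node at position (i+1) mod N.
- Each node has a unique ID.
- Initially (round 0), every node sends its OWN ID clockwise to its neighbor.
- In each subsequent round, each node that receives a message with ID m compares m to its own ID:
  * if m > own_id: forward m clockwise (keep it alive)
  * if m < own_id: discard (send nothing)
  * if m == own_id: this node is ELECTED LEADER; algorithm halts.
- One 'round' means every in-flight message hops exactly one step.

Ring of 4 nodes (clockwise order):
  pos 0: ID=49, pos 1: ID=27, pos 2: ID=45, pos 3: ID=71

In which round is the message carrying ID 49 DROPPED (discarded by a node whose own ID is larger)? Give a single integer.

Answer: 3

Derivation:
Round 1: pos1(id27) recv 49: fwd; pos2(id45) recv 27: drop; pos3(id71) recv 45: drop; pos0(id49) recv 71: fwd
Round 2: pos2(id45) recv 49: fwd; pos1(id27) recv 71: fwd
Round 3: pos3(id71) recv 49: drop; pos2(id45) recv 71: fwd
Round 4: pos3(id71) recv 71: ELECTED
Message ID 49 originates at pos 0; dropped at pos 3 in round 3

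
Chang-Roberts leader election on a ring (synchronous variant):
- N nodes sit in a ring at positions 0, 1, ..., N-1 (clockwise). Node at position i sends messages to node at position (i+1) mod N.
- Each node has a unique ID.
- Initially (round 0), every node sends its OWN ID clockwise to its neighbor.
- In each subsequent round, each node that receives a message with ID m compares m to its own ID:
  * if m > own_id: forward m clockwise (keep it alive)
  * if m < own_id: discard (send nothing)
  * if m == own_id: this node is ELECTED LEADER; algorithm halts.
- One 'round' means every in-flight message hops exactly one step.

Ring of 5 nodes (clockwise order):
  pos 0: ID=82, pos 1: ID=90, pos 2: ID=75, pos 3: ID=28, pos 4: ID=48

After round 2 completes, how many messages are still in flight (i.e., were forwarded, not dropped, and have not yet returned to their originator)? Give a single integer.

Answer: 2

Derivation:
Round 1: pos1(id90) recv 82: drop; pos2(id75) recv 90: fwd; pos3(id28) recv 75: fwd; pos4(id48) recv 28: drop; pos0(id82) recv 48: drop
Round 2: pos3(id28) recv 90: fwd; pos4(id48) recv 75: fwd
After round 2: 2 messages still in flight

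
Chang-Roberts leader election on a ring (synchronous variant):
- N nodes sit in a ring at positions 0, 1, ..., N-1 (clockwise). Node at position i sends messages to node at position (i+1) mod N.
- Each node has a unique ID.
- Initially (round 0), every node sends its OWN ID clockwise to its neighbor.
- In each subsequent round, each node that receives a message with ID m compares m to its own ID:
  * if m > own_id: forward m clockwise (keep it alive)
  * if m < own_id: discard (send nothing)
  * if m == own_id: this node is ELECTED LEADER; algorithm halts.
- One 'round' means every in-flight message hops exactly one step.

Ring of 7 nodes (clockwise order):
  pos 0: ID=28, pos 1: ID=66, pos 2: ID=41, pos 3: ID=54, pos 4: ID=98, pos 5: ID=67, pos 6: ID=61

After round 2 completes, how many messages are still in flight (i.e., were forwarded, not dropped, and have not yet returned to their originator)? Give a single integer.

Answer: 3

Derivation:
Round 1: pos1(id66) recv 28: drop; pos2(id41) recv 66: fwd; pos3(id54) recv 41: drop; pos4(id98) recv 54: drop; pos5(id67) recv 98: fwd; pos6(id61) recv 67: fwd; pos0(id28) recv 61: fwd
Round 2: pos3(id54) recv 66: fwd; pos6(id61) recv 98: fwd; pos0(id28) recv 67: fwd; pos1(id66) recv 61: drop
After round 2: 3 messages still in flight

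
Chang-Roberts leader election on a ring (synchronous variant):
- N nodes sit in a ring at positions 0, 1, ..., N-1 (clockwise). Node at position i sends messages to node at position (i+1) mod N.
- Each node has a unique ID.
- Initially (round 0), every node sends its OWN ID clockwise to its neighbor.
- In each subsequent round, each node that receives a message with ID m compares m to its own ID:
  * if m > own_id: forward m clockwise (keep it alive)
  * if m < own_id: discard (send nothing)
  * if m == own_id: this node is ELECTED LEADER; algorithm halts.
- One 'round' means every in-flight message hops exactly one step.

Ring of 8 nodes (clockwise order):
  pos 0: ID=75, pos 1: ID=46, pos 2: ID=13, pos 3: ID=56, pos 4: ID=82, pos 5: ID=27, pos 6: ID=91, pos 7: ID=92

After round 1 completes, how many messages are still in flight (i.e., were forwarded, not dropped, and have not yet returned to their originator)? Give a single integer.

Answer: 4

Derivation:
Round 1: pos1(id46) recv 75: fwd; pos2(id13) recv 46: fwd; pos3(id56) recv 13: drop; pos4(id82) recv 56: drop; pos5(id27) recv 82: fwd; pos6(id91) recv 27: drop; pos7(id92) recv 91: drop; pos0(id75) recv 92: fwd
After round 1: 4 messages still in flight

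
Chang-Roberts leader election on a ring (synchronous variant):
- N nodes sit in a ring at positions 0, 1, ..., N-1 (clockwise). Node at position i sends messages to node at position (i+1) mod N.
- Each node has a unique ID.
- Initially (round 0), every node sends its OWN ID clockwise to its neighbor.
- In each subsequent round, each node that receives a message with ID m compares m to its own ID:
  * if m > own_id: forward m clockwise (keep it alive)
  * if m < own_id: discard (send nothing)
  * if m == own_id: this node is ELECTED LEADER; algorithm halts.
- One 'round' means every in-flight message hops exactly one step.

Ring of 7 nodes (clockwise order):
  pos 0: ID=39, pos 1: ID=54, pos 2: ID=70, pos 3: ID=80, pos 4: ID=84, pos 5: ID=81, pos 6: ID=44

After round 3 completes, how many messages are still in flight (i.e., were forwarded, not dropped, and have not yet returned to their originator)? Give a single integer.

Round 1: pos1(id54) recv 39: drop; pos2(id70) recv 54: drop; pos3(id80) recv 70: drop; pos4(id84) recv 80: drop; pos5(id81) recv 84: fwd; pos6(id44) recv 81: fwd; pos0(id39) recv 44: fwd
Round 2: pos6(id44) recv 84: fwd; pos0(id39) recv 81: fwd; pos1(id54) recv 44: drop
Round 3: pos0(id39) recv 84: fwd; pos1(id54) recv 81: fwd
After round 3: 2 messages still in flight

Answer: 2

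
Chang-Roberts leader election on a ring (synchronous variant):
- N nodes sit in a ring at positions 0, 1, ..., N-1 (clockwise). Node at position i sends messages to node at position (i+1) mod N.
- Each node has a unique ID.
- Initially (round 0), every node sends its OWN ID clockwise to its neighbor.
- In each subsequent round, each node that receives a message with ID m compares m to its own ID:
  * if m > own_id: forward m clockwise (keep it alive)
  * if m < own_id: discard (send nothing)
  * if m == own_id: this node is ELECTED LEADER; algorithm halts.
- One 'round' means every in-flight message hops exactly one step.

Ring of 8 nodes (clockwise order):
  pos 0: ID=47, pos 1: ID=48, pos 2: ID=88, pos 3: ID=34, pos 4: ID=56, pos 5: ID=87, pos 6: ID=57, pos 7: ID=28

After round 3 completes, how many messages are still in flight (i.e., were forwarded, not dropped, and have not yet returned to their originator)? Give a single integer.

Answer: 3

Derivation:
Round 1: pos1(id48) recv 47: drop; pos2(id88) recv 48: drop; pos3(id34) recv 88: fwd; pos4(id56) recv 34: drop; pos5(id87) recv 56: drop; pos6(id57) recv 87: fwd; pos7(id28) recv 57: fwd; pos0(id47) recv 28: drop
Round 2: pos4(id56) recv 88: fwd; pos7(id28) recv 87: fwd; pos0(id47) recv 57: fwd
Round 3: pos5(id87) recv 88: fwd; pos0(id47) recv 87: fwd; pos1(id48) recv 57: fwd
After round 3: 3 messages still in flight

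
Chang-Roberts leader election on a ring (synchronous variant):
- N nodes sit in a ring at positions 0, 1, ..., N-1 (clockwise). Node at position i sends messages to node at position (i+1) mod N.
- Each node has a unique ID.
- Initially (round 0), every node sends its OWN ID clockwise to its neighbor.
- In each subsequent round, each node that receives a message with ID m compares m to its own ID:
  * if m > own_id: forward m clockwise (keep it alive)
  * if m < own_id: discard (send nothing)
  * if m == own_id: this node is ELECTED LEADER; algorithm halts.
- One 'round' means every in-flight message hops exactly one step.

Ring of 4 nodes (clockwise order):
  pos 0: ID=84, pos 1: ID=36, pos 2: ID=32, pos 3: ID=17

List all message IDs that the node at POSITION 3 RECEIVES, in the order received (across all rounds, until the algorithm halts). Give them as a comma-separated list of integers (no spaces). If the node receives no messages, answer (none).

Round 1: pos1(id36) recv 84: fwd; pos2(id32) recv 36: fwd; pos3(id17) recv 32: fwd; pos0(id84) recv 17: drop
Round 2: pos2(id32) recv 84: fwd; pos3(id17) recv 36: fwd; pos0(id84) recv 32: drop
Round 3: pos3(id17) recv 84: fwd; pos0(id84) recv 36: drop
Round 4: pos0(id84) recv 84: ELECTED

Answer: 32,36,84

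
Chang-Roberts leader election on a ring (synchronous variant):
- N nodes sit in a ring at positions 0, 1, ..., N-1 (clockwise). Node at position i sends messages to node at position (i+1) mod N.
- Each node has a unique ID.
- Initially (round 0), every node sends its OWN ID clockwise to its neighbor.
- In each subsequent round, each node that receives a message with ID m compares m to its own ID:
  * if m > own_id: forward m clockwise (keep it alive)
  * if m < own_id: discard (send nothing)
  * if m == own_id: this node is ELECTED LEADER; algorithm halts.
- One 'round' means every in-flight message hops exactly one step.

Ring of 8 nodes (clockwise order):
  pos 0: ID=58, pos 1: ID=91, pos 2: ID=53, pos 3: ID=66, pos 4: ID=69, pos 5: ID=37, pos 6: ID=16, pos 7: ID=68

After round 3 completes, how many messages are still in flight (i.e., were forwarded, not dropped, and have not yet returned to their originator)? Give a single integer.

Answer: 2

Derivation:
Round 1: pos1(id91) recv 58: drop; pos2(id53) recv 91: fwd; pos3(id66) recv 53: drop; pos4(id69) recv 66: drop; pos5(id37) recv 69: fwd; pos6(id16) recv 37: fwd; pos7(id68) recv 16: drop; pos0(id58) recv 68: fwd
Round 2: pos3(id66) recv 91: fwd; pos6(id16) recv 69: fwd; pos7(id68) recv 37: drop; pos1(id91) recv 68: drop
Round 3: pos4(id69) recv 91: fwd; pos7(id68) recv 69: fwd
After round 3: 2 messages still in flight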